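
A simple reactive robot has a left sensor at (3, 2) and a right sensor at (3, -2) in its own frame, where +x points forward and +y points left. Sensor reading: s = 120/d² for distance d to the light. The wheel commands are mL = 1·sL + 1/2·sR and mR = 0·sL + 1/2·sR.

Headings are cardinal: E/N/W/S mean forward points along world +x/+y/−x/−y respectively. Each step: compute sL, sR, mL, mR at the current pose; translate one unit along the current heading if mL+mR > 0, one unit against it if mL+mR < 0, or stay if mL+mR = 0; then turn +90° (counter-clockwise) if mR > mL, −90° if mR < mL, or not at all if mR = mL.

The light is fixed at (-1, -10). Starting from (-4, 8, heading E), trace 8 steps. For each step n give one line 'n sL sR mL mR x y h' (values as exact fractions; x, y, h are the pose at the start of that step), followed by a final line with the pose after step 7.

0 3/10 15/32 171/320 15/64 -4 8 E
1 8/15 120/241 2828/3615 60/241 -3 8 S
2 12/25 60/193 3066/4825 30/193 -3 7 W
3 24/85 120/401 14724/34085 60/401 -4 7 N
4 3/10 15/32 171/320 15/64 -4 8 E
5 8/15 120/241 2828/3615 60/241 -3 8 S
6 12/25 60/193 3066/4825 30/193 -3 7 W
7 24/85 120/401 14724/34085 60/401 -4 7 N
final -4 8 E

n=0: pose=(-4,8,E); sL=3/10, sR=15/32; mL=171/320, mR=15/64; mL+mR=123/160 → advance +1; mR−mL=-3/10 → turn -1·90°
n=1: pose=(-3,8,S); sL=8/15, sR=120/241; mL=2828/3615, mR=60/241; mL+mR=3728/3615 → advance +1; mR−mL=-8/15 → turn -1·90°
n=2: pose=(-3,7,W); sL=12/25, sR=60/193; mL=3066/4825, mR=30/193; mL+mR=3816/4825 → advance +1; mR−mL=-12/25 → turn -1·90°
n=3: pose=(-4,7,N); sL=24/85, sR=120/401; mL=14724/34085, mR=60/401; mL+mR=19824/34085 → advance +1; mR−mL=-24/85 → turn -1·90°
n=4: pose=(-4,8,E); sL=3/10, sR=15/32; mL=171/320, mR=15/64; mL+mR=123/160 → advance +1; mR−mL=-3/10 → turn -1·90°
n=5: pose=(-3,8,S); sL=8/15, sR=120/241; mL=2828/3615, mR=60/241; mL+mR=3728/3615 → advance +1; mR−mL=-8/15 → turn -1·90°
n=6: pose=(-3,7,W); sL=12/25, sR=60/193; mL=3066/4825, mR=30/193; mL+mR=3816/4825 → advance +1; mR−mL=-12/25 → turn -1·90°
n=7: pose=(-4,7,N); sL=24/85, sR=120/401; mL=14724/34085, mR=60/401; mL+mR=19824/34085 → advance +1; mR−mL=-24/85 → turn -1·90°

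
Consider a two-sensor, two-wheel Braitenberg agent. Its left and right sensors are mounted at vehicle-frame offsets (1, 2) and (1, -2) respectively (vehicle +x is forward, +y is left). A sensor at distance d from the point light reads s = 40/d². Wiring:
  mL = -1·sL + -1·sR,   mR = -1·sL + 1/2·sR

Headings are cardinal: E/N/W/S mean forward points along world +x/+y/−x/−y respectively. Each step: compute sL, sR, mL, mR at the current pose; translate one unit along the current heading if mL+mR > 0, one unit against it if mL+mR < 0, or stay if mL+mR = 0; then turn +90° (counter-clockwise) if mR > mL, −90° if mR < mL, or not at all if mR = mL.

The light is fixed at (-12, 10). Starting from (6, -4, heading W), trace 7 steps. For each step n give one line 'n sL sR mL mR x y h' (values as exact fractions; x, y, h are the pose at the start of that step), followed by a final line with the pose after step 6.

0 8/109 40/433 -7824/47197 -1284/47197 6 -4 W
1 20/333 20/257 -11800/85581 -1810/85581 7 -4 S
2 40/521 8/125 -9168/65125 -2916/65125 7 -3 E
3 1/10 5/68 -59/340 -43/680 6 -3 N
4 8/109 40/433 -7824/47197 -1284/47197 6 -4 W
5 20/333 20/257 -11800/85581 -1810/85581 7 -4 S
6 40/521 8/125 -9168/65125 -2916/65125 7 -3 E
final 6 -3 N

n=0: pose=(6,-4,W); sL=8/109, sR=40/433; mL=-7824/47197, mR=-1284/47197; mL+mR=-9108/47197 → advance -1; mR−mL=60/433 → turn +1·90°
n=1: pose=(7,-4,S); sL=20/333, sR=20/257; mL=-11800/85581, mR=-1810/85581; mL+mR=-13610/85581 → advance -1; mR−mL=30/257 → turn +1·90°
n=2: pose=(7,-3,E); sL=40/521, sR=8/125; mL=-9168/65125, mR=-2916/65125; mL+mR=-12084/65125 → advance -1; mR−mL=12/125 → turn +1·90°
n=3: pose=(6,-3,N); sL=1/10, sR=5/68; mL=-59/340, mR=-43/680; mL+mR=-161/680 → advance -1; mR−mL=15/136 → turn +1·90°
n=4: pose=(6,-4,W); sL=8/109, sR=40/433; mL=-7824/47197, mR=-1284/47197; mL+mR=-9108/47197 → advance -1; mR−mL=60/433 → turn +1·90°
n=5: pose=(7,-4,S); sL=20/333, sR=20/257; mL=-11800/85581, mR=-1810/85581; mL+mR=-13610/85581 → advance -1; mR−mL=30/257 → turn +1·90°
n=6: pose=(7,-3,E); sL=40/521, sR=8/125; mL=-9168/65125, mR=-2916/65125; mL+mR=-12084/65125 → advance -1; mR−mL=12/125 → turn +1·90°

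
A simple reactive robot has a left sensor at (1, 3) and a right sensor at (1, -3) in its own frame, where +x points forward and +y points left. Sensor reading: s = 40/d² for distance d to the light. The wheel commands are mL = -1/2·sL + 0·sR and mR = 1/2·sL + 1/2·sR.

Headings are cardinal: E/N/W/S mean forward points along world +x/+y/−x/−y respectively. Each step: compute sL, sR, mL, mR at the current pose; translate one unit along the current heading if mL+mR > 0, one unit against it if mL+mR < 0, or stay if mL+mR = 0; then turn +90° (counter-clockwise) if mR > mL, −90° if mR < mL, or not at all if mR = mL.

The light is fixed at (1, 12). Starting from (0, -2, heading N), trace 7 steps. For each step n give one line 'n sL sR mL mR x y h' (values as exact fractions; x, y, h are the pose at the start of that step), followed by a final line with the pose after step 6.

0 8/37 40/173 -4/37 1432/6401 0 -2 N
1 2/13 5/13 -1/13 7/26 0 -1 W
2 40/197 40/221 -20/197 8360/43537 -1 -1 S
3 20/61 4/29 -10/61 412/1769 -1 -2 E
4 8/37 40/173 -4/37 1432/6401 0 -2 N
5 2/13 5/13 -1/13 7/26 0 -1 W
6 40/197 40/221 -20/197 8360/43537 -1 -1 S
final -1 -2 E

n=0: pose=(0,-2,N); sL=8/37, sR=40/173; mL=-4/37, mR=1432/6401; mL+mR=20/173 → advance +1; mR−mL=2124/6401 → turn +1·90°
n=1: pose=(0,-1,W); sL=2/13, sR=5/13; mL=-1/13, mR=7/26; mL+mR=5/26 → advance +1; mR−mL=9/26 → turn +1·90°
n=2: pose=(-1,-1,S); sL=40/197, sR=40/221; mL=-20/197, mR=8360/43537; mL+mR=20/221 → advance +1; mR−mL=12780/43537 → turn +1·90°
n=3: pose=(-1,-2,E); sL=20/61, sR=4/29; mL=-10/61, mR=412/1769; mL+mR=2/29 → advance +1; mR−mL=702/1769 → turn +1·90°
n=4: pose=(0,-2,N); sL=8/37, sR=40/173; mL=-4/37, mR=1432/6401; mL+mR=20/173 → advance +1; mR−mL=2124/6401 → turn +1·90°
n=5: pose=(0,-1,W); sL=2/13, sR=5/13; mL=-1/13, mR=7/26; mL+mR=5/26 → advance +1; mR−mL=9/26 → turn +1·90°
n=6: pose=(-1,-1,S); sL=40/197, sR=40/221; mL=-20/197, mR=8360/43537; mL+mR=20/221 → advance +1; mR−mL=12780/43537 → turn +1·90°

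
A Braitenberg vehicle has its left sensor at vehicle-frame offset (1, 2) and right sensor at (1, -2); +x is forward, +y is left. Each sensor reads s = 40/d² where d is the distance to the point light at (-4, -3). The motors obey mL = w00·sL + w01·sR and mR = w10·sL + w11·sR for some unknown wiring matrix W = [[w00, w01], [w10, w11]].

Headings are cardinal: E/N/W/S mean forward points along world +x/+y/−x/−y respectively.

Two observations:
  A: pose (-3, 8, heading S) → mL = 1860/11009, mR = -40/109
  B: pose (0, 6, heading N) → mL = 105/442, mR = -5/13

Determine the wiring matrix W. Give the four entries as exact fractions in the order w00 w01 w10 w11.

obs A: pose=(-3,8,S) → sL=40/109, sR=40/101, mL=1860/11009, mR=-40/109
obs B: pose=(0,6,N) → sL=5/13, sR=5/17, mL=105/442, mR=-5/13
sensor matrix S = [[40/109, 40/101], [5/13, 5/17]]; det S = -108000/2432989
solve [mL_A; mL_B] = S·[w00; w01] and [mR_A; mR_B] = S·[w10; w11]:
  w00 = 1, w01 = -1/2, w10 = -1, w11 = 0

1 -1/2 -1 0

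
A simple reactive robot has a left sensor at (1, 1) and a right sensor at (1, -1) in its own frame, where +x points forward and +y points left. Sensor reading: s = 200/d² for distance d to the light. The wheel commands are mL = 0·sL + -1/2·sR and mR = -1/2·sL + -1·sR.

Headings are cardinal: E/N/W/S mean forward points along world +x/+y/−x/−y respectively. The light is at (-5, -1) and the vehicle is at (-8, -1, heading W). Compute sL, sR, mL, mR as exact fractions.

200/17 200/17 -100/17 -300/17

left sensor world pos  = (-9, -2); dL² = 17
right sensor world pos = (-9, 0); dR² = 17
sL = 200/17 = 200/17
sR = 200/17 = 200/17
mL = 0·sL + -1/2·sR = -100/17
mR = -1/2·sL + -1·sR = -300/17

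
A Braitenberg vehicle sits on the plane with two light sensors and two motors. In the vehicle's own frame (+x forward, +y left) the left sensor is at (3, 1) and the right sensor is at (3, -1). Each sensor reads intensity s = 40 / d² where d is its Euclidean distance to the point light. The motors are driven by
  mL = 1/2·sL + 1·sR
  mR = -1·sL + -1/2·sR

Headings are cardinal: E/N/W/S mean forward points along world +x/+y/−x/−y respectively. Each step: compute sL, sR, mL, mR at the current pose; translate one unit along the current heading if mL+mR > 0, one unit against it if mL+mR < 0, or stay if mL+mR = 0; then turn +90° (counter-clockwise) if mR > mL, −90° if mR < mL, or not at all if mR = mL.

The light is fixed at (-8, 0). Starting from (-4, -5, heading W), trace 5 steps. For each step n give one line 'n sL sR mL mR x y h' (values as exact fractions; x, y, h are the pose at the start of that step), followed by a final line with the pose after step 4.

0 40/37 40/17 1820/629 -1420/629 -4 -5 W
1 5 2 9/2 -6 -5 -5 N
2 40/61 8/17 828/1037 -924/1037 -5 -6 E
3 4/9 20/41 262/369 -254/369 -6 -6 S
4 8/13 40/37 668/481 -556/481 -6 -7 W
final -7 -7 N

n=0: pose=(-4,-5,W); sL=40/37, sR=40/17; mL=1820/629, mR=-1420/629; mL+mR=400/629 → advance +1; mR−mL=-3240/629 → turn -1·90°
n=1: pose=(-5,-5,N); sL=5, sR=2; mL=9/2, mR=-6; mL+mR=-3/2 → advance -1; mR−mL=-21/2 → turn -1·90°
n=2: pose=(-5,-6,E); sL=40/61, sR=8/17; mL=828/1037, mR=-924/1037; mL+mR=-96/1037 → advance -1; mR−mL=-1752/1037 → turn -1·90°
n=3: pose=(-6,-6,S); sL=4/9, sR=20/41; mL=262/369, mR=-254/369; mL+mR=8/369 → advance +1; mR−mL=-172/123 → turn -1·90°
n=4: pose=(-6,-7,W); sL=8/13, sR=40/37; mL=668/481, mR=-556/481; mL+mR=112/481 → advance +1; mR−mL=-1224/481 → turn -1·90°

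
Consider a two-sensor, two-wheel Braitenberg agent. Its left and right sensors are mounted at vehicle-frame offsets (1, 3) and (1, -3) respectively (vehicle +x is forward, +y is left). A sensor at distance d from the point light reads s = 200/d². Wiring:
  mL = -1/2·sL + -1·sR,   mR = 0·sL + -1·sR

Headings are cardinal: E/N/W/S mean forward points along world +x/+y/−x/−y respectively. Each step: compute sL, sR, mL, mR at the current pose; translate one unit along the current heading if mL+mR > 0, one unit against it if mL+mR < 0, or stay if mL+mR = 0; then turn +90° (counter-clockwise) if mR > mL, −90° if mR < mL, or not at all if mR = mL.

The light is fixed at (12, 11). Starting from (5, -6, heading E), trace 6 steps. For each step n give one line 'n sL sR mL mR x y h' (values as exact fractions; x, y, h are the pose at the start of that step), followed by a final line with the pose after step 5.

n=0: pose=(5,-6,E); sL=25/29, sR=50/109; mL=-5625/6322, mR=-50/109; mL+mR=-8525/6322 → advance -1; mR−mL=25/58 → turn +1·90°
n=1: pose=(4,-6,N); sL=200/377, sR=200/281; mL=-103500/105937, mR=-200/281; mL+mR=-178900/105937 → advance -1; mR−mL=100/377 → turn +1·90°
n=2: pose=(4,-7,W); sL=100/261, sR=100/153; mL=-1250/1479, mR=-100/153; mL+mR=-6650/4437 → advance -1; mR−mL=50/261 → turn +1·90°
n=3: pose=(5,-7,S); sL=200/377, sR=200/461; mL=-121500/173797, mR=-200/461; mL+mR=-196900/173797 → advance -1; mR−mL=100/377 → turn +1·90°
n=4: pose=(5,-6,E); sL=25/29, sR=50/109; mL=-5625/6322, mR=-50/109; mL+mR=-8525/6322 → advance -1; mR−mL=25/58 → turn +1·90°
n=5: pose=(4,-6,N); sL=200/377, sR=200/281; mL=-103500/105937, mR=-200/281; mL+mR=-178900/105937 → advance -1; mR−mL=100/377 → turn +1·90°

0 25/29 50/109 -5625/6322 -50/109 5 -6 E
1 200/377 200/281 -103500/105937 -200/281 4 -6 N
2 100/261 100/153 -1250/1479 -100/153 4 -7 W
3 200/377 200/461 -121500/173797 -200/461 5 -7 S
4 25/29 50/109 -5625/6322 -50/109 5 -6 E
5 200/377 200/281 -103500/105937 -200/281 4 -6 N
final 4 -7 W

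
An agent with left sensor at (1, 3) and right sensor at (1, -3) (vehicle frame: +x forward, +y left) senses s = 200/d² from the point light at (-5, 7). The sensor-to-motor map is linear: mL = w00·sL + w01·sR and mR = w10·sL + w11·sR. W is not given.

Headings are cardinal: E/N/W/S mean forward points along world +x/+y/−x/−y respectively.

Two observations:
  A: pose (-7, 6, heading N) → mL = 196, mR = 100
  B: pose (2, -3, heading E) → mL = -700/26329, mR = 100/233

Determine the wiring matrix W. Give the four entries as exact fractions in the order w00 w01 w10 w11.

-1/2 1 0 1/2

obs A: pose=(-7,6,N) → sL=8, sR=200, mL=196, mR=100
obs B: pose=(2,-3,E) → sL=200/113, sR=200/233, mL=-700/26329, mR=100/233
sensor matrix S = [[8, 200], [200/113, 200/233]]; det S = -9139200/26329
solve [mL_A; mL_B] = S·[w00; w01] and [mR_A; mR_B] = S·[w10; w11]:
  w00 = -1/2, w01 = 1, w10 = 0, w11 = 1/2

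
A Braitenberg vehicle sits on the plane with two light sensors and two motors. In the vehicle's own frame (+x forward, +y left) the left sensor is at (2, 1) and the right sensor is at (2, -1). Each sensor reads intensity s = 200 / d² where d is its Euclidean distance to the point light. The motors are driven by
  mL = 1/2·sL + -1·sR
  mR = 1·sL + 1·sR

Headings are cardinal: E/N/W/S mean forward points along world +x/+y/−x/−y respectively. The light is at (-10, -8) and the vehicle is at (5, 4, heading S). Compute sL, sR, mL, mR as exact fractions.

left sensor world pos  = (6, 2); dL² = 356
right sensor world pos = (4, 2); dR² = 296
sL = 200/356 = 50/89
sR = 200/296 = 25/37
mL = 1/2·sL + -1·sR = -1300/3293
mR = 1·sL + 1·sR = 4075/3293

50/89 25/37 -1300/3293 4075/3293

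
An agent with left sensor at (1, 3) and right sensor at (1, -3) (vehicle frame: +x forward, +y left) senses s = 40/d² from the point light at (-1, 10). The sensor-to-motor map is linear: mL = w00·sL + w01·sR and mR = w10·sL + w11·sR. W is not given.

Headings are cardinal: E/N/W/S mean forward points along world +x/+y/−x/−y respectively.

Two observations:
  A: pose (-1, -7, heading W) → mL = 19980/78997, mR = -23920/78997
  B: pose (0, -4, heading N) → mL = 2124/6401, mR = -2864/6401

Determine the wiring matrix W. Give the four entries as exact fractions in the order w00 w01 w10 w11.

obs A: pose=(-1,-7,W) → sL=40/401, sR=40/197, mL=19980/78997, mR=-23920/78997
obs B: pose=(0,-4,N) → sL=40/173, sR=8/37, mL=2124/6401, mR=-2864/6401
sensor matrix S = [[40/401, 40/197], [40/173, 8/37]]; det S = -12833280/505659797
solve [mL_A; mL_B] = S·[w00; w01] and [mR_A; mR_B] = S·[w10; w11]:
  w00 = 1/2, w01 = 1, w10 = -1, w11 = -1

1/2 1 -1 -1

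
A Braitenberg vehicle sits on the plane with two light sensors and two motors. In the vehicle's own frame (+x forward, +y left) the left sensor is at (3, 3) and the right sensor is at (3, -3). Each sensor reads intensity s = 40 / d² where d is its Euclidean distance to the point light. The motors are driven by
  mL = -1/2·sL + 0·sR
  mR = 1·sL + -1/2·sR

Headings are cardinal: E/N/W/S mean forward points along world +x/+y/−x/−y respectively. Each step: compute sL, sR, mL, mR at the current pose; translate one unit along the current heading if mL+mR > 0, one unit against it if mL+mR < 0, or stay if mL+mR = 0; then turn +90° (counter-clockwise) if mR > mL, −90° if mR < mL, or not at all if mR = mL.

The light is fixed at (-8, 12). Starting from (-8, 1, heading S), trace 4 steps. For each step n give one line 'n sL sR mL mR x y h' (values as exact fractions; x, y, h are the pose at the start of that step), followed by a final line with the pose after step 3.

0 8/41 8/41 -4/41 4/41 -8 1 S
1 40/73 8/41 -20/73 1348/2993 -8 1 E
2 10/17 1/2 -5/17 23/68 -7 1 N
3 40/173 40/53 -20/173 -1340/9169 -7 2 W
final -6 2 N

n=0: pose=(-8,1,S); sL=8/41, sR=8/41; mL=-4/41, mR=4/41; mL+mR=0 → advance +0; mR−mL=8/41 → turn +1·90°
n=1: pose=(-8,1,E); sL=40/73, sR=8/41; mL=-20/73, mR=1348/2993; mL+mR=528/2993 → advance +1; mR−mL=2168/2993 → turn +1·90°
n=2: pose=(-7,1,N); sL=10/17, sR=1/2; mL=-5/17, mR=23/68; mL+mR=3/68 → advance +1; mR−mL=43/68 → turn +1·90°
n=3: pose=(-7,2,W); sL=40/173, sR=40/53; mL=-20/173, mR=-1340/9169; mL+mR=-2400/9169 → advance -1; mR−mL=-280/9169 → turn -1·90°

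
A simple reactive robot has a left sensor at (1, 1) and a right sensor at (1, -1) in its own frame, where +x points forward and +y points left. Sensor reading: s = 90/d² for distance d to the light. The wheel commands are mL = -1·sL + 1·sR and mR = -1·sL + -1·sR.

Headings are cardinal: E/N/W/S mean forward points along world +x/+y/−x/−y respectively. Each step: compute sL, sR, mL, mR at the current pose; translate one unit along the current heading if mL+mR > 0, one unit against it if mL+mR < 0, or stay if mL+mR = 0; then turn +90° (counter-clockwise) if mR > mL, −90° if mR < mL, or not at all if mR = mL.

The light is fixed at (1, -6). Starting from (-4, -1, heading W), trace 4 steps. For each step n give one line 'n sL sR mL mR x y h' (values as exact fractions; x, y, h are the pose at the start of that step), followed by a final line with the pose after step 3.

0 45/26 5/4 -25/52 -155/52 -4 -1 W
1 90/61 2 32/61 -212/61 -3 -1 N
2 45/17 5 40/17 -130/17 -3 -2 E
3 18/5 2 -8/5 -28/5 -4 -2 S
final -4 -1 W

n=0: pose=(-4,-1,W); sL=45/26, sR=5/4; mL=-25/52, mR=-155/52; mL+mR=-45/13 → advance -1; mR−mL=-5/2 → turn -1·90°
n=1: pose=(-3,-1,N); sL=90/61, sR=2; mL=32/61, mR=-212/61; mL+mR=-180/61 → advance -1; mR−mL=-4 → turn -1·90°
n=2: pose=(-3,-2,E); sL=45/17, sR=5; mL=40/17, mR=-130/17; mL+mR=-90/17 → advance -1; mR−mL=-10 → turn -1·90°
n=3: pose=(-4,-2,S); sL=18/5, sR=2; mL=-8/5, mR=-28/5; mL+mR=-36/5 → advance -1; mR−mL=-4 → turn -1·90°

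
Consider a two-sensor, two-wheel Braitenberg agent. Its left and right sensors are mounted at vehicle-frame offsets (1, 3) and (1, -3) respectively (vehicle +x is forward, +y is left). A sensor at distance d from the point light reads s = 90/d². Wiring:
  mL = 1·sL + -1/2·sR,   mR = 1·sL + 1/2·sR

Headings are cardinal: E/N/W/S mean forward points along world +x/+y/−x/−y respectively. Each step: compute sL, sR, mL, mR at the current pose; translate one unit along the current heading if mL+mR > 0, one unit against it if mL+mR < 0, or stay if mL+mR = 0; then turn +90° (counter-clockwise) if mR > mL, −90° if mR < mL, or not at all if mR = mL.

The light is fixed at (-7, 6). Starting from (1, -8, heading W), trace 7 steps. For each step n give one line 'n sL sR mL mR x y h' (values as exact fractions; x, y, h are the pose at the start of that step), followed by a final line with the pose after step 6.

0 45/169 9/17 9/5746 3051/5746 1 -8 W
1 18/65 90/241 1413/15665 7263/15665 0 -8 S
2 45/104 45/194 3195/10088 5535/10088 0 -9 E
3 90/221 90/317 18585/70057 38475/70057 1 -9 N
4 45/169 9/17 9/5746 3051/5746 1 -8 W
5 18/65 90/241 1413/15665 7263/15665 0 -8 S
6 45/104 45/194 3195/10088 5535/10088 0 -9 E
final 1 -9 N

n=0: pose=(1,-8,W); sL=45/169, sR=9/17; mL=9/5746, mR=3051/5746; mL+mR=90/169 → advance +1; mR−mL=9/17 → turn +1·90°
n=1: pose=(0,-8,S); sL=18/65, sR=90/241; mL=1413/15665, mR=7263/15665; mL+mR=36/65 → advance +1; mR−mL=90/241 → turn +1·90°
n=2: pose=(0,-9,E); sL=45/104, sR=45/194; mL=3195/10088, mR=5535/10088; mL+mR=45/52 → advance +1; mR−mL=45/194 → turn +1·90°
n=3: pose=(1,-9,N); sL=90/221, sR=90/317; mL=18585/70057, mR=38475/70057; mL+mR=180/221 → advance +1; mR−mL=90/317 → turn +1·90°
n=4: pose=(1,-8,W); sL=45/169, sR=9/17; mL=9/5746, mR=3051/5746; mL+mR=90/169 → advance +1; mR−mL=9/17 → turn +1·90°
n=5: pose=(0,-8,S); sL=18/65, sR=90/241; mL=1413/15665, mR=7263/15665; mL+mR=36/65 → advance +1; mR−mL=90/241 → turn +1·90°
n=6: pose=(0,-9,E); sL=45/104, sR=45/194; mL=3195/10088, mR=5535/10088; mL+mR=45/52 → advance +1; mR−mL=45/194 → turn +1·90°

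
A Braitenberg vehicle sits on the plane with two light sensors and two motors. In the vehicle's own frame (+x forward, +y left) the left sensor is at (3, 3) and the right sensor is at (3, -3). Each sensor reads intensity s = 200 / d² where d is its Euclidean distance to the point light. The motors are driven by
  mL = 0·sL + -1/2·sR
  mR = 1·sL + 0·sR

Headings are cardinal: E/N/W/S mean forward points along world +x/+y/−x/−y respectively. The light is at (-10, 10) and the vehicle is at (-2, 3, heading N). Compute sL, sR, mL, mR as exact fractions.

200/41 200/137 -100/137 200/41

left sensor world pos  = (-5, 6); dL² = 41
right sensor world pos = (1, 6); dR² = 137
sL = 200/41 = 200/41
sR = 200/137 = 200/137
mL = 0·sL + -1/2·sR = -100/137
mR = 1·sL + 0·sR = 200/41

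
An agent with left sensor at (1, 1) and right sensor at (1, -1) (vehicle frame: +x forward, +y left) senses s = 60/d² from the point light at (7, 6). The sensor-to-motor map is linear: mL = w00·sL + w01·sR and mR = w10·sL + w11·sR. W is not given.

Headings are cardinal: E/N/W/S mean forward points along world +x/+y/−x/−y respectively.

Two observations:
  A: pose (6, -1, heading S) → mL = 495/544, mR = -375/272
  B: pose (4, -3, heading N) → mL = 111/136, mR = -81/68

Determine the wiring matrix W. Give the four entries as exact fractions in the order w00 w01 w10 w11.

1/2 1/2 -1 -1/2

obs A: pose=(6,-1,S) → sL=15/16, sR=15/17, mL=495/544, mR=-375/272
obs B: pose=(4,-3,N) → sL=3/4, sR=15/17, mL=111/136, mR=-81/68
sensor matrix S = [[15/16, 15/17], [3/4, 15/17]]; det S = 45/272
solve [mL_A; mL_B] = S·[w00; w01] and [mR_A; mR_B] = S·[w10; w11]:
  w00 = 1/2, w01 = 1/2, w10 = -1, w11 = -1/2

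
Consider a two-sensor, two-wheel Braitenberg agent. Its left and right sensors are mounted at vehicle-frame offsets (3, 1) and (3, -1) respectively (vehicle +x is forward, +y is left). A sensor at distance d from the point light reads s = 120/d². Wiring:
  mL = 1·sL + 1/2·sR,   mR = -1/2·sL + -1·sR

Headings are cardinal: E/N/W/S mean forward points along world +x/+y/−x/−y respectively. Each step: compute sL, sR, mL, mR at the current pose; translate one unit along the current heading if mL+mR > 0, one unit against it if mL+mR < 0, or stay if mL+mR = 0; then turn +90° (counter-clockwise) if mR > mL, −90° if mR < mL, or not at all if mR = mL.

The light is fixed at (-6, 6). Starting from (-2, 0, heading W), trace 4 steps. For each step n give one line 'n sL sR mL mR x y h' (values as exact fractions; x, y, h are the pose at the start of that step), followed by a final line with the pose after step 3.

0 12/5 60/13 306/65 -378/65 -2 0 W
1 24/5 8/3 92/15 -76/15 -1 0 N
2 3/2 6/5 21/10 -39/20 -1 1 E
3 120/113 120/89 17460/10057 -18900/10057 0 1 S
final 0 2 W

n=0: pose=(-2,0,W); sL=12/5, sR=60/13; mL=306/65, mR=-378/65; mL+mR=-72/65 → advance -1; mR−mL=-684/65 → turn -1·90°
n=1: pose=(-1,0,N); sL=24/5, sR=8/3; mL=92/15, mR=-76/15; mL+mR=16/15 → advance +1; mR−mL=-56/5 → turn -1·90°
n=2: pose=(-1,1,E); sL=3/2, sR=6/5; mL=21/10, mR=-39/20; mL+mR=3/20 → advance +1; mR−mL=-81/20 → turn -1·90°
n=3: pose=(0,1,S); sL=120/113, sR=120/89; mL=17460/10057, mR=-18900/10057; mL+mR=-1440/10057 → advance -1; mR−mL=-36360/10057 → turn -1·90°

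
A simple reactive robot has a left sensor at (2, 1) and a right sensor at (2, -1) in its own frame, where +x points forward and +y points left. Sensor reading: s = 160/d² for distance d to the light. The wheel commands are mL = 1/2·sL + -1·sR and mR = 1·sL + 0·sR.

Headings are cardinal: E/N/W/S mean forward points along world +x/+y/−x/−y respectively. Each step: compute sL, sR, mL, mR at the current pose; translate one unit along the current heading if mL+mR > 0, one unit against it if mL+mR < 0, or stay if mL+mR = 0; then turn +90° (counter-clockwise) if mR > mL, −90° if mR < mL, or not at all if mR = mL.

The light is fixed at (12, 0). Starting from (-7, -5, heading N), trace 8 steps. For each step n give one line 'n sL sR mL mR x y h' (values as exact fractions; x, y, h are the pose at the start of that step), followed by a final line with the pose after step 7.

0 160/409 160/333 -38800/136197 160/409 -7 -5 N
1 80/233 16/45 -1928/10485 80/233 -7 -4 W
2 160/397 160/477 -25360/189369 160/397 -8 -4 S
3 8/17 4/9 -32/153 8/17 -8 -5 E
4 160/409 160/333 -38800/136197 160/409 -7 -5 N
5 80/233 16/45 -1928/10485 80/233 -7 -4 W
6 160/397 160/477 -25360/189369 160/397 -8 -4 S
7 8/17 4/9 -32/153 8/17 -8 -5 E
final -7 -5 N

n=0: pose=(-7,-5,N); sL=160/409, sR=160/333; mL=-38800/136197, mR=160/409; mL+mR=14480/136197 → advance +1; mR−mL=92080/136197 → turn +1·90°
n=1: pose=(-7,-4,W); sL=80/233, sR=16/45; mL=-1928/10485, mR=80/233; mL+mR=1672/10485 → advance +1; mR−mL=5528/10485 → turn +1·90°
n=2: pose=(-8,-4,S); sL=160/397, sR=160/477; mL=-25360/189369, mR=160/397; mL+mR=50960/189369 → advance +1; mR−mL=101680/189369 → turn +1·90°
n=3: pose=(-8,-5,E); sL=8/17, sR=4/9; mL=-32/153, mR=8/17; mL+mR=40/153 → advance +1; mR−mL=104/153 → turn +1·90°
n=4: pose=(-7,-5,N); sL=160/409, sR=160/333; mL=-38800/136197, mR=160/409; mL+mR=14480/136197 → advance +1; mR−mL=92080/136197 → turn +1·90°
n=5: pose=(-7,-4,W); sL=80/233, sR=16/45; mL=-1928/10485, mR=80/233; mL+mR=1672/10485 → advance +1; mR−mL=5528/10485 → turn +1·90°
n=6: pose=(-8,-4,S); sL=160/397, sR=160/477; mL=-25360/189369, mR=160/397; mL+mR=50960/189369 → advance +1; mR−mL=101680/189369 → turn +1·90°
n=7: pose=(-8,-5,E); sL=8/17, sR=4/9; mL=-32/153, mR=8/17; mL+mR=40/153 → advance +1; mR−mL=104/153 → turn +1·90°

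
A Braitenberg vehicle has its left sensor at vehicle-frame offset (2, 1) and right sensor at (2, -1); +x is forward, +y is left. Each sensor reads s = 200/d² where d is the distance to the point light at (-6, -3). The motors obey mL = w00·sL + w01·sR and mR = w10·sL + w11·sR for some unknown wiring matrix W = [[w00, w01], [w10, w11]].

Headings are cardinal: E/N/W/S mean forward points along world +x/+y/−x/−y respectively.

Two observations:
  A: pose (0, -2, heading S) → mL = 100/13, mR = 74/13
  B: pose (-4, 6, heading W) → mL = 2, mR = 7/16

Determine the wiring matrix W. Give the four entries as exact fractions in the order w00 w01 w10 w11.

0 1 -1/2 1

obs A: pose=(0,-2,S) → sL=4, sR=100/13, mL=100/13, mR=74/13
obs B: pose=(-4,6,W) → sL=25/8, sR=2, mL=2, mR=7/16
sensor matrix S = [[4, 100/13], [25/8, 2]]; det S = -417/26
solve [mL_A; mL_B] = S·[w00; w01] and [mR_A; mR_B] = S·[w10; w11]:
  w00 = 0, w01 = 1, w10 = -1/2, w11 = 1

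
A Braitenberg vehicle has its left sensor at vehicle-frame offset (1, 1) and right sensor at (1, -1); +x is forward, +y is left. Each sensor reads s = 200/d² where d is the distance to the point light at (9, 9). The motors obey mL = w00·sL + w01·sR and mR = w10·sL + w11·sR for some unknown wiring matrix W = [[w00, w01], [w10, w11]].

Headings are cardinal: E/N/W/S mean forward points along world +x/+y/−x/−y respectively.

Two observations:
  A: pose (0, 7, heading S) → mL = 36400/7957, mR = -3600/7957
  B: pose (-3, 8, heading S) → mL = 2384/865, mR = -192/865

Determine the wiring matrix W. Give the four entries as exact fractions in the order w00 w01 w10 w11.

obs A: pose=(0,7,S) → sL=200/73, sR=200/109, mL=36400/7957, mR=-3600/7957
obs B: pose=(-3,8,S) → sL=8/5, sR=200/173, mL=2384/865, mR=-192/865
sensor matrix S = [[200/73, 200/109], [8/5, 200/173]]; det S = 318720/1376561
solve [mL_A; mL_B] = S·[w00; w01] and [mR_A; mR_B] = S·[w10; w11]:
  w00 = 1, w01 = 1, w10 = -1/2, w11 = 1/2

1 1 -1/2 1/2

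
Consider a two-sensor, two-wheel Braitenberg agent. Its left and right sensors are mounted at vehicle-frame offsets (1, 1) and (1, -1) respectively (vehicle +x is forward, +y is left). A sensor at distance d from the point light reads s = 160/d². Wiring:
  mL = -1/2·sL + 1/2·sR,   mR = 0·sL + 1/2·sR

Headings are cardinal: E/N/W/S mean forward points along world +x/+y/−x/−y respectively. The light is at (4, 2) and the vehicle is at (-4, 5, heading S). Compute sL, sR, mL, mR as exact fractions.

160/53 32/17 -512/901 16/17

left sensor world pos  = (-3, 4); dL² = 53
right sensor world pos = (-5, 4); dR² = 85
sL = 160/53 = 160/53
sR = 160/85 = 32/17
mL = -1/2·sL + 1/2·sR = -512/901
mR = 0·sL + 1/2·sR = 16/17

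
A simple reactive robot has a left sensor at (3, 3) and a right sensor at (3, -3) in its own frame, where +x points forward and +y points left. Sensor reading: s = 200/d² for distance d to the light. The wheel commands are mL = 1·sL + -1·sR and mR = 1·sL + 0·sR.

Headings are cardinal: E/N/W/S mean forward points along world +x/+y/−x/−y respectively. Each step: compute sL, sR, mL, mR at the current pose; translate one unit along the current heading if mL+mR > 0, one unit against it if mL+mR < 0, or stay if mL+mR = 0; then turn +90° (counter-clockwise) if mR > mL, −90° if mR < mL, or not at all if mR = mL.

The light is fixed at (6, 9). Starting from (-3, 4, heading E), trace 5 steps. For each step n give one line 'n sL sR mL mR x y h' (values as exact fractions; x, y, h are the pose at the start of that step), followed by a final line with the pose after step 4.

0 5 2 3 5 -3 4 E
1 8/5 200/29 -768/145 8/5 -2 4 N
2 100/101 20/13 -720/1313 100/101 -2 3 W
3 200/117 8/9 32/39 200/117 -3 3 S
4 50/13 25/17 525/221 50/13 -3 2 E
final -2 2 N

n=0: pose=(-3,4,E); sL=5, sR=2; mL=3, mR=5; mL+mR=8 → advance +1; mR−mL=2 → turn +1·90°
n=1: pose=(-2,4,N); sL=8/5, sR=200/29; mL=-768/145, mR=8/5; mL+mR=-536/145 → advance -1; mR−mL=200/29 → turn +1·90°
n=2: pose=(-2,3,W); sL=100/101, sR=20/13; mL=-720/1313, mR=100/101; mL+mR=580/1313 → advance +1; mR−mL=20/13 → turn +1·90°
n=3: pose=(-3,3,S); sL=200/117, sR=8/9; mL=32/39, mR=200/117; mL+mR=296/117 → advance +1; mR−mL=8/9 → turn +1·90°
n=4: pose=(-3,2,E); sL=50/13, sR=25/17; mL=525/221, mR=50/13; mL+mR=1375/221 → advance +1; mR−mL=25/17 → turn +1·90°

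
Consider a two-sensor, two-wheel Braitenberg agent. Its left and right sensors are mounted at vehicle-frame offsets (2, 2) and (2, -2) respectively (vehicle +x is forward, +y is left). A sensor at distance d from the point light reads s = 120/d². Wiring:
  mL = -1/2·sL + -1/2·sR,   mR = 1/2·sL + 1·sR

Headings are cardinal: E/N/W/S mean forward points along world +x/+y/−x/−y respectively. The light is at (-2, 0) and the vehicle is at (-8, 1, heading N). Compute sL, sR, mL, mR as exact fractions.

120/73 24/5 -1176/365 2052/365

left sensor world pos  = (-10, 3); dL² = 73
right sensor world pos = (-6, 3); dR² = 25
sL = 120/73 = 120/73
sR = 120/25 = 24/5
mL = -1/2·sL + -1/2·sR = -1176/365
mR = 1/2·sL + 1·sR = 2052/365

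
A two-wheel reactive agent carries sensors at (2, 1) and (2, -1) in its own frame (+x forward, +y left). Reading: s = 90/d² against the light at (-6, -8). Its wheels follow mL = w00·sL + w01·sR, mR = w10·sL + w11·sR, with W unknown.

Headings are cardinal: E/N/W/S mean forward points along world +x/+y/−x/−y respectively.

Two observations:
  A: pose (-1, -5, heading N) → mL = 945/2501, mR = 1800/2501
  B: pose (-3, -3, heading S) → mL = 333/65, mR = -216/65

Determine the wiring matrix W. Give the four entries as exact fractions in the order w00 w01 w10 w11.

-1/2 1 1 -1

obs A: pose=(-1,-5,N) → sL=90/41, sR=90/61, mL=945/2501, mR=1800/2501
obs B: pose=(-3,-3,S) → sL=18/5, sR=90/13, mL=333/65, mR=-216/65
sensor matrix S = [[90/41, 90/61], [18/5, 90/13]]; det S = 321408/32513
solve [mL_A; mL_B] = S·[w00; w01] and [mR_A; mR_B] = S·[w10; w11]:
  w00 = -1/2, w01 = 1, w10 = 1, w11 = -1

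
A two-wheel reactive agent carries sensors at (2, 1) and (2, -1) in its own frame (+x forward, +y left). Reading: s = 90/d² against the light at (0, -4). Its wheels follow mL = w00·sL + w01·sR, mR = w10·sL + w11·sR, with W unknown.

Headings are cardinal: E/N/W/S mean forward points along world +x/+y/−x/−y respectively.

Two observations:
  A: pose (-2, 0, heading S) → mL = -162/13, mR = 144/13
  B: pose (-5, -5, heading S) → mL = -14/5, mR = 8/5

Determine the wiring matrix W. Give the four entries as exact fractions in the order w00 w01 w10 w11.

obs A: pose=(-2,0,S) → sL=18, sR=90/13, mL=-162/13, mR=144/13
obs B: pose=(-5,-5,S) → sL=18/5, sR=2, mL=-14/5, mR=8/5
sensor matrix S = [[18, 90/13], [18/5, 2]]; det S = 144/13
solve [mL_A; mL_B] = S·[w00; w01] and [mR_A; mR_B] = S·[w10; w11]:
  w00 = -1/2, w01 = -1/2, w10 = 1, w11 = -1

-1/2 -1/2 1 -1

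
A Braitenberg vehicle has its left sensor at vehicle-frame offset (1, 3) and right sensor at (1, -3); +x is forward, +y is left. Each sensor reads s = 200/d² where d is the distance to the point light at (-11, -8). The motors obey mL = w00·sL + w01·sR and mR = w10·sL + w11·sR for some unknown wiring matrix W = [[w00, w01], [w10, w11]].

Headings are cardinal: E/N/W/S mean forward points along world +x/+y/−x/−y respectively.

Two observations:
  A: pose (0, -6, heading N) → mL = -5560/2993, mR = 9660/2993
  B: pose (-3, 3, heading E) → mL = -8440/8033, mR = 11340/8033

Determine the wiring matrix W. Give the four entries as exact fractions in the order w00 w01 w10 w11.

obs A: pose=(0,-6,N) → sL=200/73, sR=40/41, mL=-5560/2993, mR=9660/2993
obs B: pose=(-3,3,E) → sL=200/277, sR=40/29, mL=-8440/8033, mR=11340/8033
sensor matrix S = [[200/73, 40/41], [200/277, 40/29]]; det S = 73920000/24042769
solve [mL_A; mL_B] = S·[w00; w01] and [mR_A; mR_B] = S·[w10; w11]:
  w00 = -1/2, w01 = -1/2, w10 = 1, w11 = 1/2

-1/2 -1/2 1 1/2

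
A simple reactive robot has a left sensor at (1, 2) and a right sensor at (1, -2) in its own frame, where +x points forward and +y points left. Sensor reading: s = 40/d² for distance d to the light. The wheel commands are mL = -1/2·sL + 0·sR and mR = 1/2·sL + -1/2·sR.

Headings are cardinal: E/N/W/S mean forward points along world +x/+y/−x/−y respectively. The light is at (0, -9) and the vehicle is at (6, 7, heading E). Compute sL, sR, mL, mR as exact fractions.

left sensor world pos  = (7, 9); dL² = 373
right sensor world pos = (7, 5); dR² = 245
sL = 40/373 = 40/373
sR = 40/245 = 8/49
mL = -1/2·sL + 0·sR = -20/373
mR = 1/2·sL + -1/2·sR = -512/18277

40/373 8/49 -20/373 -512/18277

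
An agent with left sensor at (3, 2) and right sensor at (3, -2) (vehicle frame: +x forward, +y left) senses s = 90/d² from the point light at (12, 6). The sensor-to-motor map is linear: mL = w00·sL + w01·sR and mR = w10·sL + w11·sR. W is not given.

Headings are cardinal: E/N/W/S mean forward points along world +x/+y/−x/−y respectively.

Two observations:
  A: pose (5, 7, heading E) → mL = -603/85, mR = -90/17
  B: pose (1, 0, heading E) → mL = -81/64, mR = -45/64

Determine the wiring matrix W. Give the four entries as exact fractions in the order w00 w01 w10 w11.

-1/2 -1 0 -1

obs A: pose=(5,7,E) → sL=18/5, sR=90/17, mL=-603/85, mR=-90/17
obs B: pose=(1,0,E) → sL=9/8, sR=45/64, mL=-81/64, mR=-45/64
sensor matrix S = [[18/5, 90/17], [9/8, 45/64]]; det S = -1863/544
solve [mL_A; mL_B] = S·[w00; w01] and [mR_A; mR_B] = S·[w10; w11]:
  w00 = -1/2, w01 = -1, w10 = 0, w11 = -1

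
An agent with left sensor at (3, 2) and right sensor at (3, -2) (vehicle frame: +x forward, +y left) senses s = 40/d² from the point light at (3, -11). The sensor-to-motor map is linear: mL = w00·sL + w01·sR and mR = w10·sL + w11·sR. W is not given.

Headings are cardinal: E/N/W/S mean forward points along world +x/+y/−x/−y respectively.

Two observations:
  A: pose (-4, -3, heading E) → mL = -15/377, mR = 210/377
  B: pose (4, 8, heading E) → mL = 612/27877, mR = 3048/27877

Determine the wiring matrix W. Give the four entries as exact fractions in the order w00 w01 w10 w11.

1 -1/2 1/2 1/2

obs A: pose=(-4,-3,E) → sL=10/29, sR=10/13, mL=-15/377, mR=210/377
obs B: pose=(4,8,E) → sL=40/457, sR=8/61, mL=612/27877, mR=3048/27877
sensor matrix S = [[10/29, 10/13], [40/457, 8/61]]; det S = -232320/10509629
solve [mL_A; mL_B] = S·[w00; w01] and [mR_A; mR_B] = S·[w10; w11]:
  w00 = 1, w01 = -1/2, w10 = 1/2, w11 = 1/2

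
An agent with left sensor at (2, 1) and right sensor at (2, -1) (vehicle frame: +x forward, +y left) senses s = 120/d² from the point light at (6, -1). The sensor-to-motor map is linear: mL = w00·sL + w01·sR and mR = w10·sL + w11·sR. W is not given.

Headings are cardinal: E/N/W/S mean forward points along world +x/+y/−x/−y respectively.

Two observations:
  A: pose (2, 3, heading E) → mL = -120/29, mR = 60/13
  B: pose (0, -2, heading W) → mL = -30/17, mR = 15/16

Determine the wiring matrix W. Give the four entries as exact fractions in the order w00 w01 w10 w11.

-1 0 0 1/2

obs A: pose=(2,3,E) → sL=120/29, sR=120/13, mL=-120/29, mR=60/13
obs B: pose=(0,-2,W) → sL=30/17, sR=15/8, mL=-30/17, mR=15/16
sensor matrix S = [[120/29, 120/13], [30/17, 15/8]]; det S = -54675/6409
solve [mL_A; mL_B] = S·[w00; w01] and [mR_A; mR_B] = S·[w10; w11]:
  w00 = -1, w01 = 0, w10 = 0, w11 = 1/2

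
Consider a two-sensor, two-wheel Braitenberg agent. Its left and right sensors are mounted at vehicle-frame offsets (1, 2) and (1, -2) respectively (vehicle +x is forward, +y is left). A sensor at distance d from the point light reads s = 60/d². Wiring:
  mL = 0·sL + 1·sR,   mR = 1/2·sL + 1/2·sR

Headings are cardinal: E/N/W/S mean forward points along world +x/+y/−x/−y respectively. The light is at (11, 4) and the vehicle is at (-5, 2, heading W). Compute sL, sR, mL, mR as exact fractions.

12/61 60/289 60/289 3564/17629

left sensor world pos  = (-6, 0); dL² = 305
right sensor world pos = (-6, 4); dR² = 289
sL = 60/305 = 12/61
sR = 60/289 = 60/289
mL = 0·sL + 1·sR = 60/289
mR = 1/2·sL + 1/2·sR = 3564/17629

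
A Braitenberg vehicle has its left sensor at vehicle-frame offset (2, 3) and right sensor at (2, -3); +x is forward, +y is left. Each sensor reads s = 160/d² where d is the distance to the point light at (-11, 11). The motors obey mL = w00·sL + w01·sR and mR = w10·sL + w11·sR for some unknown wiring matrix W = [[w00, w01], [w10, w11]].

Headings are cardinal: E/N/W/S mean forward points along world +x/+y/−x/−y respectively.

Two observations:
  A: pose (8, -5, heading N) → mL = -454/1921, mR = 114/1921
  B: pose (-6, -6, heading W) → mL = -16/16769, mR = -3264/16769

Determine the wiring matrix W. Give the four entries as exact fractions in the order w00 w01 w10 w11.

obs A: pose=(8,-5,N) → sL=40/113, sR=4/17, mL=-454/1921, mR=114/1921
obs B: pose=(-6,-6,W) → sL=160/409, sR=32/41, mL=-16/16769, mR=-3264/16769
sensor matrix S = [[40/113, 4/17], [160/409, 32/41]]; det S = 5934720/32213249
solve [mL_A; mL_B] = S·[w00; w01] and [mR_A; mR_B] = S·[w10; w11]:
  w00 = -1, w01 = 1/2, w10 = 1/2, w11 = -1/2

-1 1/2 1/2 -1/2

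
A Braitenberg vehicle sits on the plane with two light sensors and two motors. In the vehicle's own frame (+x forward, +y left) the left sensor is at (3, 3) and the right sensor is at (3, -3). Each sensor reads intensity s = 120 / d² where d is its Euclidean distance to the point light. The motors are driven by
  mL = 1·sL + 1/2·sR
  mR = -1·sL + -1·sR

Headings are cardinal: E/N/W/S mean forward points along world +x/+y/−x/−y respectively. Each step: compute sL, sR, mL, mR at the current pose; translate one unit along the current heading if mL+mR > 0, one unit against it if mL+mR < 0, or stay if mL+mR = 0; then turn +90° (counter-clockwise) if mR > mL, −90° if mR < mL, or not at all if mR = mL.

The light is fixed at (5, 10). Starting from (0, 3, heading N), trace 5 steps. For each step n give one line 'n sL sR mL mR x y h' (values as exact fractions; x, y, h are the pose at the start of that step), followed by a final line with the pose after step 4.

0 3/2 6 9/2 -15/2 0 3 N
1 120/29 24/25 3348/725 -3696/725 0 2 E
2 12/13 60/101 1602/1313 -1992/1313 -1 2 S
3 120/181 120/97 22500/17557 -33360/17557 -1 3 W
4 3/2 6 9/2 -15/2 0 3 N
final 0 2 E

n=0: pose=(0,3,N); sL=3/2, sR=6; mL=9/2, mR=-15/2; mL+mR=-3 → advance -1; mR−mL=-12 → turn -1·90°
n=1: pose=(0,2,E); sL=120/29, sR=24/25; mL=3348/725, mR=-3696/725; mL+mR=-12/25 → advance -1; mR−mL=-7044/725 → turn -1·90°
n=2: pose=(-1,2,S); sL=12/13, sR=60/101; mL=1602/1313, mR=-1992/1313; mL+mR=-30/101 → advance -1; mR−mL=-3594/1313 → turn -1·90°
n=3: pose=(-1,3,W); sL=120/181, sR=120/97; mL=22500/17557, mR=-33360/17557; mL+mR=-60/97 → advance -1; mR−mL=-55860/17557 → turn -1·90°
n=4: pose=(0,3,N); sL=3/2, sR=6; mL=9/2, mR=-15/2; mL+mR=-3 → advance -1; mR−mL=-12 → turn -1·90°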